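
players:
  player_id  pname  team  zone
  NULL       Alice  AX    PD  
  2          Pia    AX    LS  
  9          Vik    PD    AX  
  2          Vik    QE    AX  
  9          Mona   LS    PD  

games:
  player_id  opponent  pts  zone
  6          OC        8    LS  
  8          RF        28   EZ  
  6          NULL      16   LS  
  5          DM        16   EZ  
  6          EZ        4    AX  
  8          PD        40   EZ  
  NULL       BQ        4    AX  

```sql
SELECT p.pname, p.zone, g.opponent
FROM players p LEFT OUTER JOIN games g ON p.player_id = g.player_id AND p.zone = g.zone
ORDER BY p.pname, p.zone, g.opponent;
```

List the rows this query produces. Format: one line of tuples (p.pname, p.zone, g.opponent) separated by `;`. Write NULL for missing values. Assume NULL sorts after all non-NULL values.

(Alice, PD, NULL); (Mona, PD, NULL); (Pia, LS, NULL); (Vik, AX, NULL); (Vik, AX, NULL)

LEFT JOIN keeps every row from `players`; unmatched rows get NULL for `games`'s columns.
Matching on p.player_id = g.player_id AND p.zone = g.zone. A NULL in a compared column never satisfies the condition.
- p (player_id=NULL, zone=PD) has no partner → padded with NULL.
- p (player_id=2, zone=LS) has no partner → padded with NULL.
- p (player_id=9, zone=AX) has no partner → padded with NULL.
- p (player_id=2, zone=AX) has no partner → padded with NULL.
- p (player_id=9, zone=PD) has no partner → padded with NULL.
After projecting and ordering:
p.pname | p.zone | g.opponent
Alice | PD | NULL
Mona | PD | NULL
Pia | LS | NULL
Vik | AX | NULL
Vik | AX | NULL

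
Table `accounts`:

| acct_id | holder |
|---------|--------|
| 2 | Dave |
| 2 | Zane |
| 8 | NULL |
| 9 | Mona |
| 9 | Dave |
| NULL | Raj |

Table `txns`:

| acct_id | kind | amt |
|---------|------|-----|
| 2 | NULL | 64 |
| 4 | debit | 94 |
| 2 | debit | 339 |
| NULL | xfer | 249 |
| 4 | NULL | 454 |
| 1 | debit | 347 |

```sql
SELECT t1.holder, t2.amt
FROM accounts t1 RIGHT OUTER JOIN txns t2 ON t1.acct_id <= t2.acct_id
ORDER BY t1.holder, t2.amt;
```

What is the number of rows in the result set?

10

RIGHT JOIN keeps every row from `txns`; unmatched rows get NULL for `accounts`'s columns.
Matching on t1.acct_id <= t2.acct_id. A NULL in a compared column never satisfies the condition.
- t1[0] acct_id=2 → 4 match(es) in t2 → 4 row(s).
- t1[1] acct_id=2 → 4 match(es) in t2 → 4 row(s).
- t1[2] acct_id=8 → no match.
- t1[3] acct_id=9 → no match.
- t1[4] acct_id=9 → no match.
- t1[5] acct_id=NULL → no match.
- 2 t2 row(s) had no t1 match → kept, t1 columns NULL.
Total: 8 matched + 2 padded = 10 rows.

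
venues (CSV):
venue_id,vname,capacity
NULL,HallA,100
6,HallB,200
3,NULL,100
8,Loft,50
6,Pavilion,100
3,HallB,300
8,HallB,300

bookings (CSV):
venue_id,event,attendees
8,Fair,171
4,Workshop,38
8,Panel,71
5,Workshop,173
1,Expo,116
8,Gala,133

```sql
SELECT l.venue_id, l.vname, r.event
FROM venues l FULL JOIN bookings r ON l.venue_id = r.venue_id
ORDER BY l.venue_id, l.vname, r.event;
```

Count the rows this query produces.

FULL OUTER JOIN keeps every row from both sides; unmatched rows get NULL for the other side's columns.
Matching on l.venue_id = r.venue_id. A NULL in a compared column never satisfies the condition.
- venue_id=NULL: no r row matches, row kept with r columns NULL.
- venue_id=6: no r row matches, row kept with r columns NULL.
- venue_id=3: no r row matches, row kept with r columns NULL.
- venue_id=8: 3 matching r row(s), so 3 row(s) emitted.
- venue_id=6: no r row matches, row kept with r columns NULL.
- venue_id=3: no r row matches, row kept with r columns NULL.
- venue_id=8: 3 matching r row(s), so 3 row(s) emitted.
- 3 r row(s) had no l match → kept, l columns NULL.
Total: 6 matched + 8 padded = 14 rows.

14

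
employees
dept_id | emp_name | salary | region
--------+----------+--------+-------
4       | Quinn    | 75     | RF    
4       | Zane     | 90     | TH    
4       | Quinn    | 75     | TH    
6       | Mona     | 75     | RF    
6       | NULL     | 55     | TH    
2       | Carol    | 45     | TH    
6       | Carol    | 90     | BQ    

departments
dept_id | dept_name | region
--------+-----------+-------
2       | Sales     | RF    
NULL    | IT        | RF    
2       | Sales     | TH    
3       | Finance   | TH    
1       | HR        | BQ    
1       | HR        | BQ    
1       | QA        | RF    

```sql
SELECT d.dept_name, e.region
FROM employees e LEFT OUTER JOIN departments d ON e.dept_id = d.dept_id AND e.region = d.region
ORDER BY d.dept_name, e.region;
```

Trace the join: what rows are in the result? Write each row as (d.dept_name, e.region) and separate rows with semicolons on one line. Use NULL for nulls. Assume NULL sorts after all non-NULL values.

LEFT JOIN keeps every row from `employees`; unmatched rows get NULL for `departments`'s columns.
Matching on e.dept_id = d.dept_id AND e.region = d.region. A NULL in a compared column never satisfies the condition.
- dept_id=4, region=RF: no d row matches, row kept with d columns NULL.
- dept_id=4, region=TH: no d row matches, row kept with d columns NULL.
- dept_id=4, region=TH: no d row matches, row kept with d columns NULL.
- dept_id=6, region=RF: no d row matches, row kept with d columns NULL.
- dept_id=6, region=TH: no d row matches, row kept with d columns NULL.
- dept_id=2, region=TH: 1 matching d row(s), so 1 row(s) emitted.
- dept_id=6, region=BQ: no d row matches, row kept with d columns NULL.
After projecting and ordering:
d.dept_name | e.region
Sales | TH
NULL | BQ
NULL | RF
NULL | RF
NULL | TH
NULL | TH
NULL | TH

(Sales, TH); (NULL, BQ); (NULL, RF); (NULL, RF); (NULL, TH); (NULL, TH); (NULL, TH)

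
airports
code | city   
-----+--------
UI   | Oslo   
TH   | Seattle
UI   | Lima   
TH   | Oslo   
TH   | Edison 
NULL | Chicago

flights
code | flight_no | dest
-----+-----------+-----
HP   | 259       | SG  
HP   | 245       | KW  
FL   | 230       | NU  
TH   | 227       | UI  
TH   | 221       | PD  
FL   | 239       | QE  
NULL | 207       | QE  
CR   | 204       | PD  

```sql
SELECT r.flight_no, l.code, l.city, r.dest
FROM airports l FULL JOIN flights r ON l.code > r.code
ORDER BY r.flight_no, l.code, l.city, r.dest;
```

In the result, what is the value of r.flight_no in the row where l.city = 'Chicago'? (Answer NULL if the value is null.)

NULL

FULL OUTER JOIN keeps every row from both sides; unmatched rows get NULL for the other side's columns.
Matching on l.code > r.code. A NULL in a compared column never satisfies the condition.
Matched pairs: 29; unmatched l rows kept: 1; unmatched r rows kept: 1.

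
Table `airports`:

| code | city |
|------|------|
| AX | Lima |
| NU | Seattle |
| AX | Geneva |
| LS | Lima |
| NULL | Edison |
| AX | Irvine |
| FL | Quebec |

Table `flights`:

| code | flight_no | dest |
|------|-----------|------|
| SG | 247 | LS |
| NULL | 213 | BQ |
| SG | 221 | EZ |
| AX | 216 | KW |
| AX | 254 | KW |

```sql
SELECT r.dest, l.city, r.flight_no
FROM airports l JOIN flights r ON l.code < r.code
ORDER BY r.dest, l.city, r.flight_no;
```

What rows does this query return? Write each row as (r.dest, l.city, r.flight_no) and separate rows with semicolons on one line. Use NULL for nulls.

(EZ, Geneva, 221); (EZ, Irvine, 221); (EZ, Lima, 221); (EZ, Lima, 221); (EZ, Quebec, 221); (EZ, Seattle, 221); (LS, Geneva, 247); (LS, Irvine, 247); (LS, Lima, 247); (LS, Lima, 247); (LS, Quebec, 247); (LS, Seattle, 247)

INNER JOIN keeps only pairs where the ON condition holds.
Matching on l.code < r.code. A NULL in a compared column never satisfies the condition.
- l (code=AX) pairs with 2 row(s) of r.
- l (code=NU) pairs with 2 row(s) of r.
- l (code=AX) pairs with 2 row(s) of r.
- l (code=LS) pairs with 2 row(s) of r.
- l (code=NULL) has no partner → excluded.
- l (code=AX) pairs with 2 row(s) of r.
- l (code=FL) pairs with 2 row(s) of r.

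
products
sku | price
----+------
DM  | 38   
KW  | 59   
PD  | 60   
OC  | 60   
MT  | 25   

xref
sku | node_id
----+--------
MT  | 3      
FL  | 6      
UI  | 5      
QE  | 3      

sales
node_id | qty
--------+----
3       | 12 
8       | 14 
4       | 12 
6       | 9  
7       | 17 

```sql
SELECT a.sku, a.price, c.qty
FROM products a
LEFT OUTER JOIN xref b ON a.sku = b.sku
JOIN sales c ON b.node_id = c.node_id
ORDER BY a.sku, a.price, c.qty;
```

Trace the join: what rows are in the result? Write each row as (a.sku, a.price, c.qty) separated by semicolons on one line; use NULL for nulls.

(MT, 25, 12)

Step 1 — a LEFT JOIN b on sku → 5 row(s).
Then INNER JOIN `sales c` on node_id: keep only rows whose b.node_id appears in c.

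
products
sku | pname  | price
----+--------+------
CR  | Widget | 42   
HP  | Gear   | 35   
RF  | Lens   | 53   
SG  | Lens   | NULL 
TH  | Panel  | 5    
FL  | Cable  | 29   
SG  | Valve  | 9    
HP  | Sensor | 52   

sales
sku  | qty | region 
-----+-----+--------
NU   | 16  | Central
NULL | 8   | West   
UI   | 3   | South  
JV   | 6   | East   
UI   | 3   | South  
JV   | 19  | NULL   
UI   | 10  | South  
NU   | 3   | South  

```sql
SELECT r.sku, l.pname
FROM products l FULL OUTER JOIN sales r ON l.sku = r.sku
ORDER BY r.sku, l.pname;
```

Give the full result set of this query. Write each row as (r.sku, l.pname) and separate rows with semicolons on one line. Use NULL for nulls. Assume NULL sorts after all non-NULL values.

FULL OUTER JOIN keeps every row from both sides; unmatched rows get NULL for the other side's columns.
Matching on l.sku = r.sku. A NULL in a compared column never satisfies the condition.
Matched pairs: 0; unmatched l rows kept: 8; unmatched r rows kept: 8.

(JV, NULL); (JV, NULL); (NU, NULL); (NU, NULL); (UI, NULL); (UI, NULL); (UI, NULL); (NULL, Cable); (NULL, Gear); (NULL, Lens); (NULL, Lens); (NULL, Panel); (NULL, Sensor); (NULL, Valve); (NULL, Widget); (NULL, NULL)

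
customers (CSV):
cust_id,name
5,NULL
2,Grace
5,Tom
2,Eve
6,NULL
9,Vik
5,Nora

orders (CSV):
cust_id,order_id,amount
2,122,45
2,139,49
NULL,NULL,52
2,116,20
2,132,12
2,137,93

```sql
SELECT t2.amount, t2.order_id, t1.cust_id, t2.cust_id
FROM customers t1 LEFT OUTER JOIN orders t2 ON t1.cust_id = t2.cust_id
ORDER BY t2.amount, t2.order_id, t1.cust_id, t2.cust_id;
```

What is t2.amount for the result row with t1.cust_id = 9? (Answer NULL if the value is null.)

LEFT JOIN keeps every row from `customers`; unmatched rows get NULL for `orders`'s columns.
Matching on t1.cust_id = t2.cust_id. A NULL in a compared column never satisfies the condition.
Matched pairs: 10; unmatched t1 rows kept: 5.

NULL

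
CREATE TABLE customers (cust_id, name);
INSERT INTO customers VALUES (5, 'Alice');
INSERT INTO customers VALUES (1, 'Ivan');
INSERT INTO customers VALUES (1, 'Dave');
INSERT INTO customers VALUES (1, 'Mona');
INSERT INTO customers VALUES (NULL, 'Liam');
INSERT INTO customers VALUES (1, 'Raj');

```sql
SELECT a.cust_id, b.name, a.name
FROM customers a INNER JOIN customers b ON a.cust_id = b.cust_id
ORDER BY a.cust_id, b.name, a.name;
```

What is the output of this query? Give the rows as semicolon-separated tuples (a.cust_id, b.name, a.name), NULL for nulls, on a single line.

(1, Dave, Dave); (1, Dave, Ivan); (1, Dave, Mona); (1, Dave, Raj); (1, Ivan, Dave); (1, Ivan, Ivan); (1, Ivan, Mona); (1, Ivan, Raj); (1, Mona, Dave); (1, Mona, Ivan); (1, Mona, Mona); (1, Mona, Raj); (1, Raj, Dave); (1, Raj, Ivan); (1, Raj, Mona); (1, Raj, Raj); (5, Alice, Alice)

INNER JOIN keeps only pairs where the ON condition holds.
Matching on a.cust_id = b.cust_id. A NULL in a compared column never satisfies the condition.
Matched pairs: 17.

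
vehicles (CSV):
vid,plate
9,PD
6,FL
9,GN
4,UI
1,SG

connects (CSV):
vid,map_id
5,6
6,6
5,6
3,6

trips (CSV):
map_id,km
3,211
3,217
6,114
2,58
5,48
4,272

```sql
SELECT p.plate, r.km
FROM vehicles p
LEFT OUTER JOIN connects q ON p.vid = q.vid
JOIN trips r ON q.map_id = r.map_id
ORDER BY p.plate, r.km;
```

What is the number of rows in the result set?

1

Step 1 — p LEFT JOIN q on vid → 5 row(s).
Then INNER JOIN `trips r` on map_id: keep only rows whose q.map_id appears in r.
Result: 1 row(s).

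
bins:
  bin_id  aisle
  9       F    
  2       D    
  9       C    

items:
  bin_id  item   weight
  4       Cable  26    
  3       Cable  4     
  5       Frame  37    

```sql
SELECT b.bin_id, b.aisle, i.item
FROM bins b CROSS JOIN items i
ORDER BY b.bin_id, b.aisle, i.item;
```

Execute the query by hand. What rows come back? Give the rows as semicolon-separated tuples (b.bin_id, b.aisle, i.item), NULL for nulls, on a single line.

(2, D, Cable); (2, D, Cable); (2, D, Frame); (9, C, Cable); (9, C, Cable); (9, C, Frame); (9, F, Cable); (9, F, Cable); (9, F, Frame)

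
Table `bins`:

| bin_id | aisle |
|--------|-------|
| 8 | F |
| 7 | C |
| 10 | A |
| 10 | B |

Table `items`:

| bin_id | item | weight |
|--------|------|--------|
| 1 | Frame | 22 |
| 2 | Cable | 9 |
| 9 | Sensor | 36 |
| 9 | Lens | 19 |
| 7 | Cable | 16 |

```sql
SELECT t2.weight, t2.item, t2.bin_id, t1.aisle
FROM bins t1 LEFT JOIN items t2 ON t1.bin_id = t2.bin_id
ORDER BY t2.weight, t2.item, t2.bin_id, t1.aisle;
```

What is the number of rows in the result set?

4

LEFT JOIN keeps every row from `bins`; unmatched rows get NULL for `items`'s columns.
Matching on t1.bin_id = t2.bin_id.
Matched pairs: 1; unmatched t1 rows kept: 3.
Total: 1 matched + 3 padded = 4 rows.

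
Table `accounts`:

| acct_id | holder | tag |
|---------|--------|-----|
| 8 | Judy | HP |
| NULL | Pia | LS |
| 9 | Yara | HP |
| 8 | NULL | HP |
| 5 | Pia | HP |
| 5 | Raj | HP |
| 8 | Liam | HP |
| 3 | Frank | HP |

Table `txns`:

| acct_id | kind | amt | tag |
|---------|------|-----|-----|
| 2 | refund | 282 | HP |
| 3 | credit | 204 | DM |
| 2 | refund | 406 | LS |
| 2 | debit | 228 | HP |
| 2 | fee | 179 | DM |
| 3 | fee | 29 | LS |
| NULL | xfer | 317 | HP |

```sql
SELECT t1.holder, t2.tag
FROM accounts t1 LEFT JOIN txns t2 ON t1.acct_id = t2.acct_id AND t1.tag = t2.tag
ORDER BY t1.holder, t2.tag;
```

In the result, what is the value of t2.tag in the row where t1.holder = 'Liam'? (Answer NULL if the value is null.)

LEFT JOIN keeps every row from `accounts`; unmatched rows get NULL for `txns`'s columns.
Matching on t1.acct_id = t2.acct_id AND t1.tag = t2.tag. A NULL in a compared column never satisfies the condition.
- t1 row (acct_id=8, tag=HP): no match → kept, t2 columns NULL.
- t1 row (acct_id=NULL, tag=LS): no match → kept, t2 columns NULL.
- t1 row (acct_id=9, tag=HP): no match → kept, t2 columns NULL.
- t1 row (acct_id=8, tag=HP): no match → kept, t2 columns NULL.
- t1 row (acct_id=5, tag=HP): no match → kept, t2 columns NULL.
- t1 row (acct_id=5, tag=HP): no match → kept, t2 columns NULL.
- t1 row (acct_id=8, tag=HP): no match → kept, t2 columns NULL.
- t1 row (acct_id=3, tag=HP): no match → kept, t2 columns NULL.

NULL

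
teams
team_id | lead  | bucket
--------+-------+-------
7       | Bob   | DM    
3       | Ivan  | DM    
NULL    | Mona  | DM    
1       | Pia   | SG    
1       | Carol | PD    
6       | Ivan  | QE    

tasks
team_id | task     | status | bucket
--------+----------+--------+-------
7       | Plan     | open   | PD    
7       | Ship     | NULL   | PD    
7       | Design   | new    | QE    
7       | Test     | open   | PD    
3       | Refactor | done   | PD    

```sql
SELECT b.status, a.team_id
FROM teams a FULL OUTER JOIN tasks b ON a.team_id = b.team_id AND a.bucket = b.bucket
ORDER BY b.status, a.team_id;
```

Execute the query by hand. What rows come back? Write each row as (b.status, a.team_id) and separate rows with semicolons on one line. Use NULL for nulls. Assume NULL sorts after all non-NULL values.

(done, NULL); (new, NULL); (open, NULL); (open, NULL); (NULL, 1); (NULL, 1); (NULL, 3); (NULL, 6); (NULL, 7); (NULL, NULL); (NULL, NULL)

FULL OUTER JOIN keeps every row from both sides; unmatched rows get NULL for the other side's columns.
Matching on a.team_id = b.team_id AND a.bucket = b.bucket. A NULL in a compared column never satisfies the condition.
Matched pairs: 0; unmatched a rows kept: 6; unmatched b rows kept: 5.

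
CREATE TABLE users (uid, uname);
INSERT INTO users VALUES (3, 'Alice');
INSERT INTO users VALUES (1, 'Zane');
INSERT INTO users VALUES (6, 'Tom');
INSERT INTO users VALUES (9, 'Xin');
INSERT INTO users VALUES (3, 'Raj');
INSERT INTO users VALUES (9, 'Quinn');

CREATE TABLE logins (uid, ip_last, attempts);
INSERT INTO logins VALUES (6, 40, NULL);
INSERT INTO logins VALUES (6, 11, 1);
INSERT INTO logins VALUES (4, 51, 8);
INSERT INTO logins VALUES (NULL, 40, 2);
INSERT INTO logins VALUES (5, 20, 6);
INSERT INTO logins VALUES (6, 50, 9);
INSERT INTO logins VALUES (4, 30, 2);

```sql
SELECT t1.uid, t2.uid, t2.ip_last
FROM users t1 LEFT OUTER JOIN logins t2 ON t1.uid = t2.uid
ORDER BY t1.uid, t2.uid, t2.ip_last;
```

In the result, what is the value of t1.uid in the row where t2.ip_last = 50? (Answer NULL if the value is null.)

6

LEFT JOIN keeps every row from `users`; unmatched rows get NULL for `logins`'s columns.
Matching on t1.uid = t2.uid. A NULL in a compared column never satisfies the condition.
Matched pairs: 3; unmatched t1 rows kept: 5.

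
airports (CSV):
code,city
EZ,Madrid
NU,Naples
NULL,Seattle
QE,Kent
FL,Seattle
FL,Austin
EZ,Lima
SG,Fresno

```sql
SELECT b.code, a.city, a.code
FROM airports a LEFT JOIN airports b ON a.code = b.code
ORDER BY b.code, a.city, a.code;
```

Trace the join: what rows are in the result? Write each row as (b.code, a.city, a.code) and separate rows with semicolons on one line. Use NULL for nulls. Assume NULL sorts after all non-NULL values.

LEFT JOIN keeps every row from `airports a`; unmatched rows get NULL for `airports b`'s columns.
Matching on a.code = b.code. A NULL in a compared column never satisfies the condition.
Matched pairs: 11; unmatched a rows kept: 1.

(EZ, Lima, EZ); (EZ, Lima, EZ); (EZ, Madrid, EZ); (EZ, Madrid, EZ); (FL, Austin, FL); (FL, Austin, FL); (FL, Seattle, FL); (FL, Seattle, FL); (NU, Naples, NU); (QE, Kent, QE); (SG, Fresno, SG); (NULL, Seattle, NULL)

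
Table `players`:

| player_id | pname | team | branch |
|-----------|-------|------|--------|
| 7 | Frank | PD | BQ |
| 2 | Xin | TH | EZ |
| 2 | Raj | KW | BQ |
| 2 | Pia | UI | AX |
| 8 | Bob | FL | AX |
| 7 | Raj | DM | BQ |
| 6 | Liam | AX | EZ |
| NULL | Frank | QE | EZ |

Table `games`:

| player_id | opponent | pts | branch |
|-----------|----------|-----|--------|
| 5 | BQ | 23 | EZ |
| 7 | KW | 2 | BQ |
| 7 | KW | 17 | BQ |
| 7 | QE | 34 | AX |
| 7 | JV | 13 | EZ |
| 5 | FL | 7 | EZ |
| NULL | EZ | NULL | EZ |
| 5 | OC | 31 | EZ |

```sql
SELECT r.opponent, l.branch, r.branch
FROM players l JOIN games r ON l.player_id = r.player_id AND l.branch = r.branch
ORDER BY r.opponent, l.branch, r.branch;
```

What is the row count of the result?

INNER JOIN keeps only pairs where the ON condition holds.
Matching on l.player_id = r.player_id AND l.branch = r.branch. A NULL in a compared column never satisfies the condition.
- l row (player_id=7, branch=BQ): matches 2 r row(s) → 2 output row(s).
- l row (player_id=2, branch=EZ): no match → dropped.
- l row (player_id=2, branch=BQ): no match → dropped.
- l row (player_id=2, branch=AX): no match → dropped.
- l row (player_id=8, branch=AX): no match → dropped.
- l row (player_id=7, branch=BQ): matches 2 r row(s) → 2 output row(s).
- l row (player_id=6, branch=EZ): no match → dropped.
- l row (player_id=NULL, branch=EZ): no match → dropped.
Total: 4 rows.

4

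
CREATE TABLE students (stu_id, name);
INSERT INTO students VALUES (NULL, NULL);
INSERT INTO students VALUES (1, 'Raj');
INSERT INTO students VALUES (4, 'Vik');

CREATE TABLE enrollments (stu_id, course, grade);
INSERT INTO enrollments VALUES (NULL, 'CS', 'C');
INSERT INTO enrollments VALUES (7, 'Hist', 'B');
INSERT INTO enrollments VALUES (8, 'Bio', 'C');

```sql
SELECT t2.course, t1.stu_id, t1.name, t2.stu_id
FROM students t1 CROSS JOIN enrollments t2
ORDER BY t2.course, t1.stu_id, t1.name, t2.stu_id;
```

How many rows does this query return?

9

CROSS JOIN pairs every row of `students` with every row of `enrollments`: 3 × 3 = 9 rows.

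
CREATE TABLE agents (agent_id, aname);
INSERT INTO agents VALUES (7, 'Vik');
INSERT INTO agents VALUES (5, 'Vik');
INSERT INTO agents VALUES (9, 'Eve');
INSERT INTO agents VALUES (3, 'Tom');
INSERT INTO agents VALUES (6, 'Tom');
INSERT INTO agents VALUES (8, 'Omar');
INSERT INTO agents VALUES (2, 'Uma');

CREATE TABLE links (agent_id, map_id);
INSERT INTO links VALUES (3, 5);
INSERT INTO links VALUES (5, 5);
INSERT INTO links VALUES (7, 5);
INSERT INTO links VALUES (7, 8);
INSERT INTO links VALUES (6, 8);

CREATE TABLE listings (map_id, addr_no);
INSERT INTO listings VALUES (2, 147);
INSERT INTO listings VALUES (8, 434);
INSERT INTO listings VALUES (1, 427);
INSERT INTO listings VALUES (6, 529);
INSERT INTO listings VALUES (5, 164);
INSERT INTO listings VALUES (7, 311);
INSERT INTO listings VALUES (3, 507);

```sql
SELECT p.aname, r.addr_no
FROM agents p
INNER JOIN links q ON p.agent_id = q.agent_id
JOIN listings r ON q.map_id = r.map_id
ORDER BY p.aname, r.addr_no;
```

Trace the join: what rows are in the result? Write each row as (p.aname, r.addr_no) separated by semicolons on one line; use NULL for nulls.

(Tom, 164); (Tom, 434); (Vik, 164); (Vik, 164); (Vik, 434)

Step 1 — p INNER JOIN q on agent_id → 5 row(s).
Then INNER JOIN `listings r` on map_id: keep only rows whose q.map_id appears in r.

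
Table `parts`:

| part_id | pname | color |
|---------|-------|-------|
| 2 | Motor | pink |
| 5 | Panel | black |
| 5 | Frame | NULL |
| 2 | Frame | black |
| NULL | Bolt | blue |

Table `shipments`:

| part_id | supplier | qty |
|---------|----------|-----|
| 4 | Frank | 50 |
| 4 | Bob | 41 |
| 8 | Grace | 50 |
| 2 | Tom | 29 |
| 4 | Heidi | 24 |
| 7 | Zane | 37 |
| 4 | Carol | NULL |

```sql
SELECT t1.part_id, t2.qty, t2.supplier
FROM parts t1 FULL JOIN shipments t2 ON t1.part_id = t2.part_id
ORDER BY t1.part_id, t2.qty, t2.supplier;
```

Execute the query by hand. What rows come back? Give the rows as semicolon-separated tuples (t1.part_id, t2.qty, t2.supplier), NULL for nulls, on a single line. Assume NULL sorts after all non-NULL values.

(2, 29, Tom); (2, 29, Tom); (5, NULL, NULL); (5, NULL, NULL); (NULL, 24, Heidi); (NULL, 37, Zane); (NULL, 41, Bob); (NULL, 50, Frank); (NULL, 50, Grace); (NULL, NULL, Carol); (NULL, NULL, NULL)

FULL OUTER JOIN keeps every row from both sides; unmatched rows get NULL for the other side's columns.
Matching on t1.part_id = t2.part_id. A NULL in a compared column never satisfies the condition.
- t1 (part_id=2) pairs with 1 row(s) of t2.
- t1 (part_id=5) has no partner → padded with NULL.
- t1 (part_id=5) has no partner → padded with NULL.
- t1 (part_id=2) pairs with 1 row(s) of t2.
- t1 (part_id=NULL) has no partner → padded with NULL.
- 6 row(s) from t2 found no t1 partner → padded with NULL.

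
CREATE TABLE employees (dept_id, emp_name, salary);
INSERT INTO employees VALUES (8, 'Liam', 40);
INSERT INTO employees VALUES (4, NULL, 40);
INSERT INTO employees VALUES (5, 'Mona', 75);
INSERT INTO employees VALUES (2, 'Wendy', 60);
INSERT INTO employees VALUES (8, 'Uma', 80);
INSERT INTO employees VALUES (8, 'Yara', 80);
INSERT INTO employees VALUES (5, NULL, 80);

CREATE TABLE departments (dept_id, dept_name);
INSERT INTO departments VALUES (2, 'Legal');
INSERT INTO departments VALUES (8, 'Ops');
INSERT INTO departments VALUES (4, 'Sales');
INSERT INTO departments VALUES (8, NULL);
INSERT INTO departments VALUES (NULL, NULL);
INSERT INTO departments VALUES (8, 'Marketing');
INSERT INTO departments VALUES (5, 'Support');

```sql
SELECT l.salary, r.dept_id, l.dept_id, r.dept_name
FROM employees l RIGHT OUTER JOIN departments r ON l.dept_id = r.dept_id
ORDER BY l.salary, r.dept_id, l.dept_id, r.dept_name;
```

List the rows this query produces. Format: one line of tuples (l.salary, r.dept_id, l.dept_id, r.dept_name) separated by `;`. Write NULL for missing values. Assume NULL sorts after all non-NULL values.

(40, 4, 4, Sales); (40, 8, 8, Marketing); (40, 8, 8, Ops); (40, 8, 8, NULL); (60, 2, 2, Legal); (75, 5, 5, Support); (80, 5, 5, Support); (80, 8, 8, Marketing); (80, 8, 8, Marketing); (80, 8, 8, Ops); (80, 8, 8, Ops); (80, 8, 8, NULL); (80, 8, 8, NULL); (NULL, NULL, NULL, NULL)

RIGHT JOIN keeps every row from `departments`; unmatched rows get NULL for `employees`'s columns.
Matching on l.dept_id = r.dept_id. A NULL in a compared column never satisfies the condition.
- l row (dept_id=8): matches 3 r row(s) → 3 output row(s).
- l row (dept_id=4): matches 1 r row(s) → 1 output row(s).
- l row (dept_id=5): matches 1 r row(s) → 1 output row(s).
- l row (dept_id=2): matches 1 r row(s) → 1 output row(s).
- l row (dept_id=8): matches 3 r row(s) → 3 output row(s).
- l row (dept_id=8): matches 3 r row(s) → 3 output row(s).
- l row (dept_id=5): matches 1 r row(s) → 1 output row(s).
- plus 1 unmatched r row(s), each kept with NULL l columns.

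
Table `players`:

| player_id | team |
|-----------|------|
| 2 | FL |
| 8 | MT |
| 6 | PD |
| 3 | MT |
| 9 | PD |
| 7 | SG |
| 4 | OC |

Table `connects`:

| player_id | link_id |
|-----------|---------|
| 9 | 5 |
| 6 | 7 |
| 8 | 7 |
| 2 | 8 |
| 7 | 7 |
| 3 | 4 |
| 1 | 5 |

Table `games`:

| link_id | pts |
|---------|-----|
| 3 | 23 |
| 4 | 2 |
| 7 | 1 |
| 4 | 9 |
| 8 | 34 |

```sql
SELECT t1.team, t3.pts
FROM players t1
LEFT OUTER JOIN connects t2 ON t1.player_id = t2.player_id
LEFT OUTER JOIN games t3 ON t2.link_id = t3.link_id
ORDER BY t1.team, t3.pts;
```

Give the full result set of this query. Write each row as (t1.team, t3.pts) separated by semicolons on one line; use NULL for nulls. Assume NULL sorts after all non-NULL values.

Joins associate left-to-right: players LEFT JOIN connects on player_id gives 7 intermediate row(s).
Then LEFT JOIN `games t3` on link_id: each of those 7 rows is kept; rows whose t2.link_id has no match in t3 get NULL for t3's columns.

(FL, 34); (MT, 1); (MT, 2); (MT, 9); (OC, NULL); (PD, 1); (PD, NULL); (SG, 1)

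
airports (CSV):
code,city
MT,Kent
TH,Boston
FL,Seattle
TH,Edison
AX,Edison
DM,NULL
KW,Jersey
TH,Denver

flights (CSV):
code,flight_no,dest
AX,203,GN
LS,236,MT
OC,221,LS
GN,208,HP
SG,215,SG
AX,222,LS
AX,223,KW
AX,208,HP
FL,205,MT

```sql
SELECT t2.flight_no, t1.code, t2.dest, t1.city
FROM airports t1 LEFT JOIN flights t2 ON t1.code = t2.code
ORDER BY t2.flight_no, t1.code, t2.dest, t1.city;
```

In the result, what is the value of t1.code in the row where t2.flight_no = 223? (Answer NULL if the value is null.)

LEFT JOIN keeps every row from `airports`; unmatched rows get NULL for `flights`'s columns.
Matching on t1.code = t2.code.
- t1[0] code=MT → no match; kept with NULLs on the t2 side.
- t1[1] code=TH → no match; kept with NULLs on the t2 side.
- t1[2] code=FL → 1 match(es) in t2 → 1 row(s).
- t1[3] code=TH → no match; kept with NULLs on the t2 side.
- t1[4] code=AX → 4 match(es) in t2 → 4 row(s).
- t1[5] code=DM → no match; kept with NULLs on the t2 side.
- t1[6] code=KW → no match; kept with NULLs on the t2 side.
- t1[7] code=TH → no match; kept with NULLs on the t2 side.

AX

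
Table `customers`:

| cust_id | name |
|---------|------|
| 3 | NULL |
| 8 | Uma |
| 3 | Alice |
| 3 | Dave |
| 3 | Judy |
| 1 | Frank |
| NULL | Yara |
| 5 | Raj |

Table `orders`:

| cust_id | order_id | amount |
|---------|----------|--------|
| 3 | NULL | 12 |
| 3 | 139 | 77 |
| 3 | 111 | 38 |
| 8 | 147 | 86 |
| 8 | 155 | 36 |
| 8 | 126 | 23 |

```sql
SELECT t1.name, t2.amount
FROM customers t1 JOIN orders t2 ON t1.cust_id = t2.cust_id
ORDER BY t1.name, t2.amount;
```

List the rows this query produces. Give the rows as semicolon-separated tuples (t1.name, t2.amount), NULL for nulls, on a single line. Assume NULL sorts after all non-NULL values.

(Alice, 12); (Alice, 38); (Alice, 77); (Dave, 12); (Dave, 38); (Dave, 77); (Judy, 12); (Judy, 38); (Judy, 77); (Uma, 23); (Uma, 36); (Uma, 86); (NULL, 12); (NULL, 38); (NULL, 77)

INNER JOIN keeps only pairs where the ON condition holds.
Matching on t1.cust_id = t2.cust_id. A NULL in a compared column never satisfies the condition.
- t1[0] cust_id=3 → 3 match(es) in t2 → 3 row(s).
- t1[1] cust_id=8 → 3 match(es) in t2 → 3 row(s).
- t1[2] cust_id=3 → 3 match(es) in t2 → 3 row(s).
- t1[3] cust_id=3 → 3 match(es) in t2 → 3 row(s).
- t1[4] cust_id=3 → 3 match(es) in t2 → 3 row(s).
- t1[5] cust_id=1 → no match; dropped.
- t1[6] cust_id=NULL → no match; dropped.
- t1[7] cust_id=5 → no match; dropped.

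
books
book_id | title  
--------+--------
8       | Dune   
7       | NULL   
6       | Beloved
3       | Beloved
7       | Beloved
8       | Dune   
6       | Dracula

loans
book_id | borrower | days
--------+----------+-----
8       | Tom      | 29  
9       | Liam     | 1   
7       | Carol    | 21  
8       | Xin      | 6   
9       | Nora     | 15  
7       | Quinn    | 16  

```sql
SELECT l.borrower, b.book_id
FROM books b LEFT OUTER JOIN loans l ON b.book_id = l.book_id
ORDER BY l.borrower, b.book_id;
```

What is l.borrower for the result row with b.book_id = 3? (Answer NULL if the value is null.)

LEFT JOIN keeps every row from `books`; unmatched rows get NULL for `loans`'s columns.
Matching on b.book_id = l.book_id.
- book_id=8: 2 matching l row(s), so 2 row(s) emitted.
- book_id=7: 2 matching l row(s), so 2 row(s) emitted.
- book_id=6: no l row matches, row kept with l columns NULL.
- book_id=3: no l row matches, row kept with l columns NULL.
- book_id=7: 2 matching l row(s), so 2 row(s) emitted.
- book_id=8: 2 matching l row(s), so 2 row(s) emitted.
- book_id=6: no l row matches, row kept with l columns NULL.

NULL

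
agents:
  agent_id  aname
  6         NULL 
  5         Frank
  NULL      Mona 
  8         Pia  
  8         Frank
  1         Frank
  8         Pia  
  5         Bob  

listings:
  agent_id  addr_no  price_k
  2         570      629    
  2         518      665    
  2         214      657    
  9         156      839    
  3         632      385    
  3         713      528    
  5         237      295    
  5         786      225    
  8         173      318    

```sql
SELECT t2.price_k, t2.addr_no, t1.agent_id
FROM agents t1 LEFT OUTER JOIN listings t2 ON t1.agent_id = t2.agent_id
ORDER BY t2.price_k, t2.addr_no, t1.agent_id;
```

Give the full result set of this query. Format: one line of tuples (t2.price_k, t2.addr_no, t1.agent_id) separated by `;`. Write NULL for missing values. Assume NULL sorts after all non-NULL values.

LEFT JOIN keeps every row from `agents`; unmatched rows get NULL for `listings`'s columns.
Matching on t1.agent_id = t2.agent_id. A NULL in a compared column never satisfies the condition.
Matched pairs: 7; unmatched t1 rows kept: 3.

(225, 786, 5); (225, 786, 5); (295, 237, 5); (295, 237, 5); (318, 173, 8); (318, 173, 8); (318, 173, 8); (NULL, NULL, 1); (NULL, NULL, 6); (NULL, NULL, NULL)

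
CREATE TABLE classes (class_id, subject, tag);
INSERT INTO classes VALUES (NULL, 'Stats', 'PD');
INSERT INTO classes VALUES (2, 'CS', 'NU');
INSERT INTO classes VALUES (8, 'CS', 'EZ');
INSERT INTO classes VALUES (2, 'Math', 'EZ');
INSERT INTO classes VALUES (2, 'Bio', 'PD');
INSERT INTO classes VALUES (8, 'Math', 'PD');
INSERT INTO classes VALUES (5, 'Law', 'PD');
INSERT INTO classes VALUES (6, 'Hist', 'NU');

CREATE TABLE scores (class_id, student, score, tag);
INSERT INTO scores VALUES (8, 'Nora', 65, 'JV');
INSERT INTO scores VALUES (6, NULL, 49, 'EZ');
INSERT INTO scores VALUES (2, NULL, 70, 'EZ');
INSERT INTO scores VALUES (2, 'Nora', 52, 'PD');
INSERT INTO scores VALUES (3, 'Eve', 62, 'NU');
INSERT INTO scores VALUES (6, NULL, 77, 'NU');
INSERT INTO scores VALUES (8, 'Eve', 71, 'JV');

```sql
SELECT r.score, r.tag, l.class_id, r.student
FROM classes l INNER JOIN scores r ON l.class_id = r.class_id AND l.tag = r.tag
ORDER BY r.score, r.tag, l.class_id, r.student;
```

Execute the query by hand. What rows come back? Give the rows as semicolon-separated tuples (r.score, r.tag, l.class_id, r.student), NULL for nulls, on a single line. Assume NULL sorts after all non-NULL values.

(52, PD, 2, Nora); (70, EZ, 2, NULL); (77, NU, 6, NULL)

INNER JOIN keeps only pairs where the ON condition holds.
Matching on l.class_id = r.class_id AND l.tag = r.tag. A NULL in a compared column never satisfies the condition.
- l row (class_id=NULL, tag=PD): no match → dropped.
- l row (class_id=2, tag=NU): no match → dropped.
- l row (class_id=8, tag=EZ): no match → dropped.
- l row (class_id=2, tag=EZ): matches 1 r row(s) → 1 output row(s).
- l row (class_id=2, tag=PD): matches 1 r row(s) → 1 output row(s).
- l row (class_id=8, tag=PD): no match → dropped.
- l row (class_id=5, tag=PD): no match → dropped.
- l row (class_id=6, tag=NU): matches 1 r row(s) → 1 output row(s).
After projecting and ordering:
r.score | r.tag | l.class_id | r.student
52 | PD | 2 | Nora
70 | EZ | 2 | NULL
77 | NU | 6 | NULL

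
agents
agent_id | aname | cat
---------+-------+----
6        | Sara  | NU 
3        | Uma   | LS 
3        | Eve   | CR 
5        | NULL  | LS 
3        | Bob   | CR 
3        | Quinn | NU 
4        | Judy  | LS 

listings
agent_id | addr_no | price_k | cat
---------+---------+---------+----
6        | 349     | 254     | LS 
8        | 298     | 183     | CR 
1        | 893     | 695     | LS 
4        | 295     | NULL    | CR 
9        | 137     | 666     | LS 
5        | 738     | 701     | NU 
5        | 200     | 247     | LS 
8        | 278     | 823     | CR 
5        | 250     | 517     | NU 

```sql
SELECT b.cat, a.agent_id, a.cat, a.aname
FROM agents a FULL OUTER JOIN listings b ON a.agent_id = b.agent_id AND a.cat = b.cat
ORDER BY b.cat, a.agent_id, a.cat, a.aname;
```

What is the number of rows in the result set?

FULL OUTER JOIN keeps every row from both sides; unmatched rows get NULL for the other side's columns.
Matching on a.agent_id = b.agent_id AND a.cat = b.cat.
- agent_id=6, cat=NU: no b row matches, row kept with b columns NULL.
- agent_id=3, cat=LS: no b row matches, row kept with b columns NULL.
- agent_id=3, cat=CR: no b row matches, row kept with b columns NULL.
- agent_id=5, cat=LS: 1 matching b row(s), so 1 row(s) emitted.
- agent_id=3, cat=CR: no b row matches, row kept with b columns NULL.
- agent_id=3, cat=NU: no b row matches, row kept with b columns NULL.
- agent_id=4, cat=LS: no b row matches, row kept with b columns NULL.
- 8 row(s) from b found no a partner → padded with NULL.
Total: 1 matched + 14 padded = 15 rows.

15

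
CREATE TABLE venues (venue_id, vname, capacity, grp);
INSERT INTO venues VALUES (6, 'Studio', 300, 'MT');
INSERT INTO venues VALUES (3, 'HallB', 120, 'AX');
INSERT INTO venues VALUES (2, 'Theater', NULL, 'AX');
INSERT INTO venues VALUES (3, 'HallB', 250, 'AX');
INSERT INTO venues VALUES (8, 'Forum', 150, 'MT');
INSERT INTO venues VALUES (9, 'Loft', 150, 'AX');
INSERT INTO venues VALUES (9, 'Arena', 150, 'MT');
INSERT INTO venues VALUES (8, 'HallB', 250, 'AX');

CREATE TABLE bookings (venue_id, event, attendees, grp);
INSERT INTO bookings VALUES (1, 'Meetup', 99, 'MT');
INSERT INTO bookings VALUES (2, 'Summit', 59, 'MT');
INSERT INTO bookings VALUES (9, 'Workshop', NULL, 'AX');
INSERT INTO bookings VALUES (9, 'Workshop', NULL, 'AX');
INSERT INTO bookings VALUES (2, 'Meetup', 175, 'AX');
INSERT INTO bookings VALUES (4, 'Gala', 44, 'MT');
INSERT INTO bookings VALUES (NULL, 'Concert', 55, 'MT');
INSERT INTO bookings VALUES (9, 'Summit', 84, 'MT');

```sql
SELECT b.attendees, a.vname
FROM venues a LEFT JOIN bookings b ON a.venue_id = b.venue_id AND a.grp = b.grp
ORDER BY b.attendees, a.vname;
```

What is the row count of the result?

9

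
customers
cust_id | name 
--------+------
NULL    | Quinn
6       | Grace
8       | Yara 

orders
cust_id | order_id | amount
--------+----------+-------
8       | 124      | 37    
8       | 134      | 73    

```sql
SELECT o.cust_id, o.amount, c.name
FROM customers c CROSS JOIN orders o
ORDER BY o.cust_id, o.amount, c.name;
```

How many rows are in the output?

6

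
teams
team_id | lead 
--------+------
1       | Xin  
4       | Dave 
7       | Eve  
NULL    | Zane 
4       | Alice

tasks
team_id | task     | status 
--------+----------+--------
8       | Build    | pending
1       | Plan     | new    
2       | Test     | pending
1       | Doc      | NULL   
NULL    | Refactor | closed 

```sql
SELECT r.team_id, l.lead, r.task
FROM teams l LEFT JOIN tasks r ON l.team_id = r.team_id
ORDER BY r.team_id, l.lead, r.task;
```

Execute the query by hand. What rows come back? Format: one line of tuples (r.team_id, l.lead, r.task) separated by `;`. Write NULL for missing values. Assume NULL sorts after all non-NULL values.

(1, Xin, Doc); (1, Xin, Plan); (NULL, Alice, NULL); (NULL, Dave, NULL); (NULL, Eve, NULL); (NULL, Zane, NULL)

LEFT JOIN keeps every row from `teams`; unmatched rows get NULL for `tasks`'s columns.
Matching on l.team_id = r.team_id. A NULL in a compared column never satisfies the condition.
- l[0] team_id=1 → 2 match(es) in r → 2 row(s).
- l[1] team_id=4 → no match; kept with NULLs on the r side.
- l[2] team_id=7 → no match; kept with NULLs on the r side.
- l[3] team_id=NULL → no match; kept with NULLs on the r side.
- l[4] team_id=4 → no match; kept with NULLs on the r side.
After projecting and ordering:
r.team_id | l.lead | r.task
1 | Xin | Doc
1 | Xin | Plan
NULL | Alice | NULL
NULL | Dave | NULL
NULL | Eve | NULL
NULL | Zane | NULL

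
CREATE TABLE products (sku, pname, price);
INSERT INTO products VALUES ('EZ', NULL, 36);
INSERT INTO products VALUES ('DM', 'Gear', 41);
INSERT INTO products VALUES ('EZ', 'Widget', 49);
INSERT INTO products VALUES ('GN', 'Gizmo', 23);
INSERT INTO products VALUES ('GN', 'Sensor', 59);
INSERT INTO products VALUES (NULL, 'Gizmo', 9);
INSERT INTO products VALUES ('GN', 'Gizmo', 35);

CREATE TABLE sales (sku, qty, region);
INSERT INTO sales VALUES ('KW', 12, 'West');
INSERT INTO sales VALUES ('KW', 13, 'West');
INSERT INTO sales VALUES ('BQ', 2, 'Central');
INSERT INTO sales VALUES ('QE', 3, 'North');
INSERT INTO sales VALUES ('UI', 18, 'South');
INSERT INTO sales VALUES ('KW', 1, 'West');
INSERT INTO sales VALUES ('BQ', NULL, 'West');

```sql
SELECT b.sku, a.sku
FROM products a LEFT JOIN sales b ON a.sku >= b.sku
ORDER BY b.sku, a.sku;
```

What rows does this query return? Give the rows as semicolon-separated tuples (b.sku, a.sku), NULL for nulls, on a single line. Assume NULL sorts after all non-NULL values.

LEFT JOIN keeps every row from `products`; unmatched rows get NULL for `sales`'s columns.
Matching on a.sku >= b.sku. A NULL in a compared column never satisfies the condition.
Matched pairs: 12; unmatched a rows kept: 1.

(BQ, DM); (BQ, DM); (BQ, EZ); (BQ, EZ); (BQ, EZ); (BQ, EZ); (BQ, GN); (BQ, GN); (BQ, GN); (BQ, GN); (BQ, GN); (BQ, GN); (NULL, NULL)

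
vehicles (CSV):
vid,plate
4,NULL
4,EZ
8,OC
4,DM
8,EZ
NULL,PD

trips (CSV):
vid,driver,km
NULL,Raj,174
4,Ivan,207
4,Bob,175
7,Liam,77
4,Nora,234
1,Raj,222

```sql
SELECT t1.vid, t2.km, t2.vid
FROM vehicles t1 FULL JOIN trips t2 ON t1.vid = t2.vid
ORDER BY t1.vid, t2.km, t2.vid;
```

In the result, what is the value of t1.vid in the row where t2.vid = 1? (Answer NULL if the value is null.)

NULL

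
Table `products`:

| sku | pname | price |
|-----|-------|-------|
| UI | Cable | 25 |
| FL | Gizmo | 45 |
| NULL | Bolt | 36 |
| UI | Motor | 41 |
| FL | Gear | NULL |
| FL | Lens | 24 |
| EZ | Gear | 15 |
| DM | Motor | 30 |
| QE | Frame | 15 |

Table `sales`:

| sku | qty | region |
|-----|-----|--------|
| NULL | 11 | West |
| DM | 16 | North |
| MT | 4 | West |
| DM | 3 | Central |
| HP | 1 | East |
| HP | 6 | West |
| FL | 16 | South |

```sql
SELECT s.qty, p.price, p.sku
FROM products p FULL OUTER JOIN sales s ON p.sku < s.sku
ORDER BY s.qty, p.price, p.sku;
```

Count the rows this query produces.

24

FULL OUTER JOIN keeps every row from both sides; unmatched rows get NULL for the other side's columns.
Matching on p.sku < s.sku. A NULL in a compared column never satisfies the condition.
- p[0] sku=UI → no match; kept with NULLs on the s side.
- p[1] sku=FL → 3 match(es) in s → 3 row(s).
- p[2] sku=NULL → no match; kept with NULLs on the s side.
- p[3] sku=UI → no match; kept with NULLs on the s side.
- p[4] sku=FL → 3 match(es) in s → 3 row(s).
- p[5] sku=FL → 3 match(es) in s → 3 row(s).
- p[6] sku=EZ → 4 match(es) in s → 4 row(s).
- p[7] sku=DM → 4 match(es) in s → 4 row(s).
- p[8] sku=QE → no match; kept with NULLs on the s side.
- 3 row(s) from s found no p partner → padded with NULL.
Total: 17 matched + 7 padded = 24 rows.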